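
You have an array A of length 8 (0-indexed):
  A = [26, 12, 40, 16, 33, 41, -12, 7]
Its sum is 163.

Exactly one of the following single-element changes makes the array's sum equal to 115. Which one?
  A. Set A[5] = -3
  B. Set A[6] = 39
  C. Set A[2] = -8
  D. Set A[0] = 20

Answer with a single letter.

Option A: A[5] 41->-3, delta=-44, new_sum=163+(-44)=119
Option B: A[6] -12->39, delta=51, new_sum=163+(51)=214
Option C: A[2] 40->-8, delta=-48, new_sum=163+(-48)=115 <-- matches target
Option D: A[0] 26->20, delta=-6, new_sum=163+(-6)=157

Answer: C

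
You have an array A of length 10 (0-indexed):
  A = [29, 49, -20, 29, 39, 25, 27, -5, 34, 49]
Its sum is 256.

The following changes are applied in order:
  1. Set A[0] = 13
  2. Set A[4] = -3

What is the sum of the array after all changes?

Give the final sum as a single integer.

Initial sum: 256
Change 1: A[0] 29 -> 13, delta = -16, sum = 240
Change 2: A[4] 39 -> -3, delta = -42, sum = 198

Answer: 198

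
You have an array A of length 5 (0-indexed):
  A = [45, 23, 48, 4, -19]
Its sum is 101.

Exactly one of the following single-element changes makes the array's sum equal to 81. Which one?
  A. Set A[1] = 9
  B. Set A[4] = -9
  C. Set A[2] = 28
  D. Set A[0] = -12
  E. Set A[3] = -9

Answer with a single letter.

Answer: C

Derivation:
Option A: A[1] 23->9, delta=-14, new_sum=101+(-14)=87
Option B: A[4] -19->-9, delta=10, new_sum=101+(10)=111
Option C: A[2] 48->28, delta=-20, new_sum=101+(-20)=81 <-- matches target
Option D: A[0] 45->-12, delta=-57, new_sum=101+(-57)=44
Option E: A[3] 4->-9, delta=-13, new_sum=101+(-13)=88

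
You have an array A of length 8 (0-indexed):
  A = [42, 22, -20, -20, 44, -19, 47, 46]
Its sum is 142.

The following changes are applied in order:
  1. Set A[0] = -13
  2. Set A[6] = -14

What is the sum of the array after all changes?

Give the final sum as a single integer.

Initial sum: 142
Change 1: A[0] 42 -> -13, delta = -55, sum = 87
Change 2: A[6] 47 -> -14, delta = -61, sum = 26

Answer: 26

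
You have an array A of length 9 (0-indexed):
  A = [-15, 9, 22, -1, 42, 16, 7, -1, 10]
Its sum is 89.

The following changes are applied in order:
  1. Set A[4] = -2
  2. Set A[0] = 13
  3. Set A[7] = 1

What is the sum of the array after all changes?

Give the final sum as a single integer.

Initial sum: 89
Change 1: A[4] 42 -> -2, delta = -44, sum = 45
Change 2: A[0] -15 -> 13, delta = 28, sum = 73
Change 3: A[7] -1 -> 1, delta = 2, sum = 75

Answer: 75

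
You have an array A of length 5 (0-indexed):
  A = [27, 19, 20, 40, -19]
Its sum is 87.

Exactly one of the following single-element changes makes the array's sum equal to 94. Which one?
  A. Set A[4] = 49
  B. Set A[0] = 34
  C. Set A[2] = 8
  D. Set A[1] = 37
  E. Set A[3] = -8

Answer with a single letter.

Option A: A[4] -19->49, delta=68, new_sum=87+(68)=155
Option B: A[0] 27->34, delta=7, new_sum=87+(7)=94 <-- matches target
Option C: A[2] 20->8, delta=-12, new_sum=87+(-12)=75
Option D: A[1] 19->37, delta=18, new_sum=87+(18)=105
Option E: A[3] 40->-8, delta=-48, new_sum=87+(-48)=39

Answer: B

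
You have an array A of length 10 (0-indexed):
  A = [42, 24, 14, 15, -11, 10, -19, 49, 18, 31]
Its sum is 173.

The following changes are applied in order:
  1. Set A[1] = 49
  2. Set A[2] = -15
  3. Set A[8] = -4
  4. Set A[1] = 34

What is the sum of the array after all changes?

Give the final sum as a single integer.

Initial sum: 173
Change 1: A[1] 24 -> 49, delta = 25, sum = 198
Change 2: A[2] 14 -> -15, delta = -29, sum = 169
Change 3: A[8] 18 -> -4, delta = -22, sum = 147
Change 4: A[1] 49 -> 34, delta = -15, sum = 132

Answer: 132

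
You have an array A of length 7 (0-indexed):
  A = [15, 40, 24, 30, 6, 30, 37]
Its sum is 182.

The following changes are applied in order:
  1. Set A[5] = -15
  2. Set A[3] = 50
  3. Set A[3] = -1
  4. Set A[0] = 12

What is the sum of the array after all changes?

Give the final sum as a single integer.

Initial sum: 182
Change 1: A[5] 30 -> -15, delta = -45, sum = 137
Change 2: A[3] 30 -> 50, delta = 20, sum = 157
Change 3: A[3] 50 -> -1, delta = -51, sum = 106
Change 4: A[0] 15 -> 12, delta = -3, sum = 103

Answer: 103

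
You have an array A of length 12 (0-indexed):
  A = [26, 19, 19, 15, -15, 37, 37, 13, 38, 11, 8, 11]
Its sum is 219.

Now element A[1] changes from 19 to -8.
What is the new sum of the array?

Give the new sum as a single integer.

Answer: 192

Derivation:
Old value at index 1: 19
New value at index 1: -8
Delta = -8 - 19 = -27
New sum = old_sum + delta = 219 + (-27) = 192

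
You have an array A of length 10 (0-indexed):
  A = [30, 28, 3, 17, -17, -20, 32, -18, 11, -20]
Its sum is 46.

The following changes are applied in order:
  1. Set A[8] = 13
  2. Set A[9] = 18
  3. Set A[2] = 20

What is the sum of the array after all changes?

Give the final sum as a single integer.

Answer: 103

Derivation:
Initial sum: 46
Change 1: A[8] 11 -> 13, delta = 2, sum = 48
Change 2: A[9] -20 -> 18, delta = 38, sum = 86
Change 3: A[2] 3 -> 20, delta = 17, sum = 103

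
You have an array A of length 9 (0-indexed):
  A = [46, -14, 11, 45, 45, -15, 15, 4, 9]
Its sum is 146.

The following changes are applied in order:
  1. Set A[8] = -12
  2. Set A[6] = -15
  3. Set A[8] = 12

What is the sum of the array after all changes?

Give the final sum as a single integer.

Initial sum: 146
Change 1: A[8] 9 -> -12, delta = -21, sum = 125
Change 2: A[6] 15 -> -15, delta = -30, sum = 95
Change 3: A[8] -12 -> 12, delta = 24, sum = 119

Answer: 119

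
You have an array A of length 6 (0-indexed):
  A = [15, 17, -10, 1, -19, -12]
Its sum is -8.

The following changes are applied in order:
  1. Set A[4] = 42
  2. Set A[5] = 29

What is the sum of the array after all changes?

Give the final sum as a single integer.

Initial sum: -8
Change 1: A[4] -19 -> 42, delta = 61, sum = 53
Change 2: A[5] -12 -> 29, delta = 41, sum = 94

Answer: 94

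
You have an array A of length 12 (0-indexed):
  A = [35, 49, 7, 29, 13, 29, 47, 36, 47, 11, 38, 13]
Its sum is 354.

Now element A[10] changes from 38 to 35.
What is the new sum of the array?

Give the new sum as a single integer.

Answer: 351

Derivation:
Old value at index 10: 38
New value at index 10: 35
Delta = 35 - 38 = -3
New sum = old_sum + delta = 354 + (-3) = 351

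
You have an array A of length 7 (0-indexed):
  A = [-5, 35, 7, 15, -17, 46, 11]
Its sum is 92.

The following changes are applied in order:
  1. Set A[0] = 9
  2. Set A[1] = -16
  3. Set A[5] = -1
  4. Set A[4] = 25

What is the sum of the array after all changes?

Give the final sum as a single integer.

Answer: 50

Derivation:
Initial sum: 92
Change 1: A[0] -5 -> 9, delta = 14, sum = 106
Change 2: A[1] 35 -> -16, delta = -51, sum = 55
Change 3: A[5] 46 -> -1, delta = -47, sum = 8
Change 4: A[4] -17 -> 25, delta = 42, sum = 50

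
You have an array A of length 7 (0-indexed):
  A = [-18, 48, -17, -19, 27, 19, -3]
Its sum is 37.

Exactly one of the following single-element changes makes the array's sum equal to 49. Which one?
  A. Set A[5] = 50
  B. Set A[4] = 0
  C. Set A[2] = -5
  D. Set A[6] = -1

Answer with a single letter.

Answer: C

Derivation:
Option A: A[5] 19->50, delta=31, new_sum=37+(31)=68
Option B: A[4] 27->0, delta=-27, new_sum=37+(-27)=10
Option C: A[2] -17->-5, delta=12, new_sum=37+(12)=49 <-- matches target
Option D: A[6] -3->-1, delta=2, new_sum=37+(2)=39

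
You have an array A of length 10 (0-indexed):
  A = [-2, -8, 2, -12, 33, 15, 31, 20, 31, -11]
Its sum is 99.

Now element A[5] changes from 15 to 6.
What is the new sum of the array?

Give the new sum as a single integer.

Answer: 90

Derivation:
Old value at index 5: 15
New value at index 5: 6
Delta = 6 - 15 = -9
New sum = old_sum + delta = 99 + (-9) = 90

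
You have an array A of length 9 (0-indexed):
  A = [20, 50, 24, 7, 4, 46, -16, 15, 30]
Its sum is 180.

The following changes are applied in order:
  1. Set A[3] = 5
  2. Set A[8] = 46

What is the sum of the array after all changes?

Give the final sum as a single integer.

Answer: 194

Derivation:
Initial sum: 180
Change 1: A[3] 7 -> 5, delta = -2, sum = 178
Change 2: A[8] 30 -> 46, delta = 16, sum = 194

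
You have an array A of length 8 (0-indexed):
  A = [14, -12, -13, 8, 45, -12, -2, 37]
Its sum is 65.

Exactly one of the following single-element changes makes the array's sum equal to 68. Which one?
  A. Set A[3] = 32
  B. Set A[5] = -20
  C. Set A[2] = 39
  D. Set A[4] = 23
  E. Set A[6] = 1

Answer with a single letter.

Option A: A[3] 8->32, delta=24, new_sum=65+(24)=89
Option B: A[5] -12->-20, delta=-8, new_sum=65+(-8)=57
Option C: A[2] -13->39, delta=52, new_sum=65+(52)=117
Option D: A[4] 45->23, delta=-22, new_sum=65+(-22)=43
Option E: A[6] -2->1, delta=3, new_sum=65+(3)=68 <-- matches target

Answer: E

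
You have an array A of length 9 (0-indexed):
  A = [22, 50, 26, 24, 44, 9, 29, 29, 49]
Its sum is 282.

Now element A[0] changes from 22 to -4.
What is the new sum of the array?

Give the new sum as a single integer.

Answer: 256

Derivation:
Old value at index 0: 22
New value at index 0: -4
Delta = -4 - 22 = -26
New sum = old_sum + delta = 282 + (-26) = 256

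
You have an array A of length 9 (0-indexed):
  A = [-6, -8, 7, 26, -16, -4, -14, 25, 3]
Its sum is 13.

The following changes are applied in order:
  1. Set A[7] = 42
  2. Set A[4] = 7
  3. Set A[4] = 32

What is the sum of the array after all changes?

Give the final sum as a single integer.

Answer: 78

Derivation:
Initial sum: 13
Change 1: A[7] 25 -> 42, delta = 17, sum = 30
Change 2: A[4] -16 -> 7, delta = 23, sum = 53
Change 3: A[4] 7 -> 32, delta = 25, sum = 78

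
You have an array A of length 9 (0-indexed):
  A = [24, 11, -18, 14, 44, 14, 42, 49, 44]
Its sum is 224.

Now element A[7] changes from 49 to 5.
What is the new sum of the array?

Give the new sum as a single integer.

Old value at index 7: 49
New value at index 7: 5
Delta = 5 - 49 = -44
New sum = old_sum + delta = 224 + (-44) = 180

Answer: 180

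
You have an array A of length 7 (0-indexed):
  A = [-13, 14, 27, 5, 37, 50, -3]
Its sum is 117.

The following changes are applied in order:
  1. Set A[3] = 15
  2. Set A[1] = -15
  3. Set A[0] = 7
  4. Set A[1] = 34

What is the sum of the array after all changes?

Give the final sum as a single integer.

Answer: 167

Derivation:
Initial sum: 117
Change 1: A[3] 5 -> 15, delta = 10, sum = 127
Change 2: A[1] 14 -> -15, delta = -29, sum = 98
Change 3: A[0] -13 -> 7, delta = 20, sum = 118
Change 4: A[1] -15 -> 34, delta = 49, sum = 167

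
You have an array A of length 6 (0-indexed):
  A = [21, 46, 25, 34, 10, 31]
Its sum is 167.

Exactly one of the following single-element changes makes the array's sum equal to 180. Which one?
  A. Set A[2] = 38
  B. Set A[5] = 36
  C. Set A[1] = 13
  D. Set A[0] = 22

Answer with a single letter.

Answer: A

Derivation:
Option A: A[2] 25->38, delta=13, new_sum=167+(13)=180 <-- matches target
Option B: A[5] 31->36, delta=5, new_sum=167+(5)=172
Option C: A[1] 46->13, delta=-33, new_sum=167+(-33)=134
Option D: A[0] 21->22, delta=1, new_sum=167+(1)=168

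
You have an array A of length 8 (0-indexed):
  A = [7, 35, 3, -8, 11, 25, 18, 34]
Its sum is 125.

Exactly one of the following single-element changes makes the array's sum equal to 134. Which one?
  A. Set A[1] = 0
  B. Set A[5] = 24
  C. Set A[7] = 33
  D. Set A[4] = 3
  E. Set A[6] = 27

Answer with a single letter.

Option A: A[1] 35->0, delta=-35, new_sum=125+(-35)=90
Option B: A[5] 25->24, delta=-1, new_sum=125+(-1)=124
Option C: A[7] 34->33, delta=-1, new_sum=125+(-1)=124
Option D: A[4] 11->3, delta=-8, new_sum=125+(-8)=117
Option E: A[6] 18->27, delta=9, new_sum=125+(9)=134 <-- matches target

Answer: E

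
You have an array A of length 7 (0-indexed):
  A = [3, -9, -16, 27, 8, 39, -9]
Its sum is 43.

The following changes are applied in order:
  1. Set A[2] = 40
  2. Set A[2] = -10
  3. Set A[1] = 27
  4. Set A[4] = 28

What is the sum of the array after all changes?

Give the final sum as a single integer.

Initial sum: 43
Change 1: A[2] -16 -> 40, delta = 56, sum = 99
Change 2: A[2] 40 -> -10, delta = -50, sum = 49
Change 3: A[1] -9 -> 27, delta = 36, sum = 85
Change 4: A[4] 8 -> 28, delta = 20, sum = 105

Answer: 105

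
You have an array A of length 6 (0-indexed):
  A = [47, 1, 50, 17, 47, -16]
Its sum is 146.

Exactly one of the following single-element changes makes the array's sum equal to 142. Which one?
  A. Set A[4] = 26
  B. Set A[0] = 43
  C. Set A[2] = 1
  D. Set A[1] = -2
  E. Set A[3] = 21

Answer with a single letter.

Option A: A[4] 47->26, delta=-21, new_sum=146+(-21)=125
Option B: A[0] 47->43, delta=-4, new_sum=146+(-4)=142 <-- matches target
Option C: A[2] 50->1, delta=-49, new_sum=146+(-49)=97
Option D: A[1] 1->-2, delta=-3, new_sum=146+(-3)=143
Option E: A[3] 17->21, delta=4, new_sum=146+(4)=150

Answer: B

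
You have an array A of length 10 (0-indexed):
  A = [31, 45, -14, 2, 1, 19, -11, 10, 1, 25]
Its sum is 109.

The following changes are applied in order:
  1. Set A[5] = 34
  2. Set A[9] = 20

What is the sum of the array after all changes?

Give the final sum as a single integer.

Initial sum: 109
Change 1: A[5] 19 -> 34, delta = 15, sum = 124
Change 2: A[9] 25 -> 20, delta = -5, sum = 119

Answer: 119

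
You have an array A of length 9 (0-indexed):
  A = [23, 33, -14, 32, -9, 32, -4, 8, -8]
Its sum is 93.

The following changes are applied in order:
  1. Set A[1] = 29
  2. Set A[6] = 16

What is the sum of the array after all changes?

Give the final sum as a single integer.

Answer: 109

Derivation:
Initial sum: 93
Change 1: A[1] 33 -> 29, delta = -4, sum = 89
Change 2: A[6] -4 -> 16, delta = 20, sum = 109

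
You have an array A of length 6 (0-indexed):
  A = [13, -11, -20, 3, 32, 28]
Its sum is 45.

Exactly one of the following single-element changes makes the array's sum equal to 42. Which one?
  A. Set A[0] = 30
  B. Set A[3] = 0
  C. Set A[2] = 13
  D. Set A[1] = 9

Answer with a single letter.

Answer: B

Derivation:
Option A: A[0] 13->30, delta=17, new_sum=45+(17)=62
Option B: A[3] 3->0, delta=-3, new_sum=45+(-3)=42 <-- matches target
Option C: A[2] -20->13, delta=33, new_sum=45+(33)=78
Option D: A[1] -11->9, delta=20, new_sum=45+(20)=65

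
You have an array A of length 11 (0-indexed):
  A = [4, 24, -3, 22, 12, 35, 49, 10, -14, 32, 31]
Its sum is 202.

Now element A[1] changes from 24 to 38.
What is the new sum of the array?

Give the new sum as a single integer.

Answer: 216

Derivation:
Old value at index 1: 24
New value at index 1: 38
Delta = 38 - 24 = 14
New sum = old_sum + delta = 202 + (14) = 216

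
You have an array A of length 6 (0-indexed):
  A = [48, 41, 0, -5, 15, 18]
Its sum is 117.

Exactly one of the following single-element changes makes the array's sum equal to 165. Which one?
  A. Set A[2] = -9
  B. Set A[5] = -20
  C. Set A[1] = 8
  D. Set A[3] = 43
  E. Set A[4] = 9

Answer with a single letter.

Answer: D

Derivation:
Option A: A[2] 0->-9, delta=-9, new_sum=117+(-9)=108
Option B: A[5] 18->-20, delta=-38, new_sum=117+(-38)=79
Option C: A[1] 41->8, delta=-33, new_sum=117+(-33)=84
Option D: A[3] -5->43, delta=48, new_sum=117+(48)=165 <-- matches target
Option E: A[4] 15->9, delta=-6, new_sum=117+(-6)=111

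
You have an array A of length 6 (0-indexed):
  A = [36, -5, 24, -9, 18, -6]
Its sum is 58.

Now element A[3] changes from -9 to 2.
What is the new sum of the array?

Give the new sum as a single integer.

Answer: 69

Derivation:
Old value at index 3: -9
New value at index 3: 2
Delta = 2 - -9 = 11
New sum = old_sum + delta = 58 + (11) = 69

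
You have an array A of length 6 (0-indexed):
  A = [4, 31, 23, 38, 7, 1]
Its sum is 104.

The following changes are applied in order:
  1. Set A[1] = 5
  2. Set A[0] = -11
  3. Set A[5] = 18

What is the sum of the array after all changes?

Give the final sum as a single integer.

Answer: 80

Derivation:
Initial sum: 104
Change 1: A[1] 31 -> 5, delta = -26, sum = 78
Change 2: A[0] 4 -> -11, delta = -15, sum = 63
Change 3: A[5] 1 -> 18, delta = 17, sum = 80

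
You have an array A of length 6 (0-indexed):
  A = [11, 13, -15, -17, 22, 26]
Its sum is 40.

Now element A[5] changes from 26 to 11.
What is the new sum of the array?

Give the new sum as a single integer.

Old value at index 5: 26
New value at index 5: 11
Delta = 11 - 26 = -15
New sum = old_sum + delta = 40 + (-15) = 25

Answer: 25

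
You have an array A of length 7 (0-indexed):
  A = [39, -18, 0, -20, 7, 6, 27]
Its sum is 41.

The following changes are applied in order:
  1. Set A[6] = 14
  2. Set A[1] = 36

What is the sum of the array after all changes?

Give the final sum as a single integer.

Answer: 82

Derivation:
Initial sum: 41
Change 1: A[6] 27 -> 14, delta = -13, sum = 28
Change 2: A[1] -18 -> 36, delta = 54, sum = 82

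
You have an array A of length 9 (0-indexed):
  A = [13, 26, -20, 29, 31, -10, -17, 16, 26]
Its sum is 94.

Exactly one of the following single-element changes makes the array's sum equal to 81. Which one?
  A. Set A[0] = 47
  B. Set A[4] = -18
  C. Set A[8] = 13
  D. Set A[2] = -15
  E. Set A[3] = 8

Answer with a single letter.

Option A: A[0] 13->47, delta=34, new_sum=94+(34)=128
Option B: A[4] 31->-18, delta=-49, new_sum=94+(-49)=45
Option C: A[8] 26->13, delta=-13, new_sum=94+(-13)=81 <-- matches target
Option D: A[2] -20->-15, delta=5, new_sum=94+(5)=99
Option E: A[3] 29->8, delta=-21, new_sum=94+(-21)=73

Answer: C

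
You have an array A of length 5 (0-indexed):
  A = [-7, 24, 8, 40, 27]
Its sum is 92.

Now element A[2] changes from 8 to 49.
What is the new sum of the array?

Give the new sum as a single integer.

Answer: 133

Derivation:
Old value at index 2: 8
New value at index 2: 49
Delta = 49 - 8 = 41
New sum = old_sum + delta = 92 + (41) = 133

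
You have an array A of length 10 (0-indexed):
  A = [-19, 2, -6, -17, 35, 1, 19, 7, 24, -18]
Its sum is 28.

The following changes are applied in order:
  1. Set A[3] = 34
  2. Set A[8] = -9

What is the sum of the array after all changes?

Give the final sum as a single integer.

Initial sum: 28
Change 1: A[3] -17 -> 34, delta = 51, sum = 79
Change 2: A[8] 24 -> -9, delta = -33, sum = 46

Answer: 46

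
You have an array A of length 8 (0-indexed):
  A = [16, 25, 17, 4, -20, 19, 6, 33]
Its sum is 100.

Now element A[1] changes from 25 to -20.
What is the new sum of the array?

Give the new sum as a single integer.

Old value at index 1: 25
New value at index 1: -20
Delta = -20 - 25 = -45
New sum = old_sum + delta = 100 + (-45) = 55

Answer: 55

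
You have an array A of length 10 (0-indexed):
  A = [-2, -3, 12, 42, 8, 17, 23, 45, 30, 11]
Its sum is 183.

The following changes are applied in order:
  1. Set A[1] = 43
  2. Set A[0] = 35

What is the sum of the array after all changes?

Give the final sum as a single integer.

Answer: 266

Derivation:
Initial sum: 183
Change 1: A[1] -3 -> 43, delta = 46, sum = 229
Change 2: A[0] -2 -> 35, delta = 37, sum = 266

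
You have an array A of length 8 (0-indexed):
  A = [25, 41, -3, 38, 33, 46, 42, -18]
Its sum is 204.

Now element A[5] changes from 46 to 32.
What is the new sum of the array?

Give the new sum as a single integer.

Answer: 190

Derivation:
Old value at index 5: 46
New value at index 5: 32
Delta = 32 - 46 = -14
New sum = old_sum + delta = 204 + (-14) = 190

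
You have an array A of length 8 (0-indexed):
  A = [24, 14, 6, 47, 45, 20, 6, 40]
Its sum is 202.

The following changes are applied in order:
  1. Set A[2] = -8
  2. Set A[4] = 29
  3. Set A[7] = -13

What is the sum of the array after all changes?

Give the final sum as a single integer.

Initial sum: 202
Change 1: A[2] 6 -> -8, delta = -14, sum = 188
Change 2: A[4] 45 -> 29, delta = -16, sum = 172
Change 3: A[7] 40 -> -13, delta = -53, sum = 119

Answer: 119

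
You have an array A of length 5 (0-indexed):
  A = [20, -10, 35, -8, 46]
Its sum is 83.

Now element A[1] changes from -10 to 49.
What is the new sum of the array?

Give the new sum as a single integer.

Answer: 142

Derivation:
Old value at index 1: -10
New value at index 1: 49
Delta = 49 - -10 = 59
New sum = old_sum + delta = 83 + (59) = 142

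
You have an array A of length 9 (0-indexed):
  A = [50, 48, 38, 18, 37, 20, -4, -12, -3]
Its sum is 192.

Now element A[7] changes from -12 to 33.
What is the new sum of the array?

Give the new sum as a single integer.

Answer: 237

Derivation:
Old value at index 7: -12
New value at index 7: 33
Delta = 33 - -12 = 45
New sum = old_sum + delta = 192 + (45) = 237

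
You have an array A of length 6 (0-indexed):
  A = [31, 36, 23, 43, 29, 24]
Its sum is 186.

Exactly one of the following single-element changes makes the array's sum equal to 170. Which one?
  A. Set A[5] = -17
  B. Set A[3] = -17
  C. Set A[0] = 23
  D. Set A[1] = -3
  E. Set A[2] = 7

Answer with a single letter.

Option A: A[5] 24->-17, delta=-41, new_sum=186+(-41)=145
Option B: A[3] 43->-17, delta=-60, new_sum=186+(-60)=126
Option C: A[0] 31->23, delta=-8, new_sum=186+(-8)=178
Option D: A[1] 36->-3, delta=-39, new_sum=186+(-39)=147
Option E: A[2] 23->7, delta=-16, new_sum=186+(-16)=170 <-- matches target

Answer: E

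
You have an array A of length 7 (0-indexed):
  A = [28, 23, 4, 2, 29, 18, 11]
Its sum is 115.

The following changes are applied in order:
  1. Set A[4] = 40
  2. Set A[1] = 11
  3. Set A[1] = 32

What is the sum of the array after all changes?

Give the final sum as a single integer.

Answer: 135

Derivation:
Initial sum: 115
Change 1: A[4] 29 -> 40, delta = 11, sum = 126
Change 2: A[1] 23 -> 11, delta = -12, sum = 114
Change 3: A[1] 11 -> 32, delta = 21, sum = 135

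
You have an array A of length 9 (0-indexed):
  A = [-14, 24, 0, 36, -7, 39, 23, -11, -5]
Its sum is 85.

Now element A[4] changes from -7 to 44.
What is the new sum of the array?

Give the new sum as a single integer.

Old value at index 4: -7
New value at index 4: 44
Delta = 44 - -7 = 51
New sum = old_sum + delta = 85 + (51) = 136

Answer: 136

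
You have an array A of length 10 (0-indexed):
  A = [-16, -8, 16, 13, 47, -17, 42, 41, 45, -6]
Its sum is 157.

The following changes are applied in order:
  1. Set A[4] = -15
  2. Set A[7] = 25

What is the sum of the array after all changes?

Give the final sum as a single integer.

Initial sum: 157
Change 1: A[4] 47 -> -15, delta = -62, sum = 95
Change 2: A[7] 41 -> 25, delta = -16, sum = 79

Answer: 79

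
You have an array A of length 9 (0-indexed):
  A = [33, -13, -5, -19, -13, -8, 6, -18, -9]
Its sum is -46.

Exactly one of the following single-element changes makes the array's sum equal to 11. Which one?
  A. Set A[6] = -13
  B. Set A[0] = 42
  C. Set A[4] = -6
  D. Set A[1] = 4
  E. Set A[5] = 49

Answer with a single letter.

Answer: E

Derivation:
Option A: A[6] 6->-13, delta=-19, new_sum=-46+(-19)=-65
Option B: A[0] 33->42, delta=9, new_sum=-46+(9)=-37
Option C: A[4] -13->-6, delta=7, new_sum=-46+(7)=-39
Option D: A[1] -13->4, delta=17, new_sum=-46+(17)=-29
Option E: A[5] -8->49, delta=57, new_sum=-46+(57)=11 <-- matches target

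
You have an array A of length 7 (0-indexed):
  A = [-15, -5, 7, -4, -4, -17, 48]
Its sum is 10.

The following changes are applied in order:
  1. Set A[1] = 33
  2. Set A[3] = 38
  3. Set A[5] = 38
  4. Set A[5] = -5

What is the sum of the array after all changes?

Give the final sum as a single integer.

Answer: 102

Derivation:
Initial sum: 10
Change 1: A[1] -5 -> 33, delta = 38, sum = 48
Change 2: A[3] -4 -> 38, delta = 42, sum = 90
Change 3: A[5] -17 -> 38, delta = 55, sum = 145
Change 4: A[5] 38 -> -5, delta = -43, sum = 102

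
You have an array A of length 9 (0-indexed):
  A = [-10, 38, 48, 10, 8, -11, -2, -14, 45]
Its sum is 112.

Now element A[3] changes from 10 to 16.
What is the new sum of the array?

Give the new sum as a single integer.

Answer: 118

Derivation:
Old value at index 3: 10
New value at index 3: 16
Delta = 16 - 10 = 6
New sum = old_sum + delta = 112 + (6) = 118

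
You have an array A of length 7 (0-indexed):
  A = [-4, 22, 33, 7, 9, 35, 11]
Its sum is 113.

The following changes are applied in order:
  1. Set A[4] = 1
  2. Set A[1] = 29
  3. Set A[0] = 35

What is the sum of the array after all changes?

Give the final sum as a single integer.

Answer: 151

Derivation:
Initial sum: 113
Change 1: A[4] 9 -> 1, delta = -8, sum = 105
Change 2: A[1] 22 -> 29, delta = 7, sum = 112
Change 3: A[0] -4 -> 35, delta = 39, sum = 151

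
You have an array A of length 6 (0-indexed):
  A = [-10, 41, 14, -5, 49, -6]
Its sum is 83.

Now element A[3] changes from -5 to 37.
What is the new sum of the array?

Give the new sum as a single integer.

Old value at index 3: -5
New value at index 3: 37
Delta = 37 - -5 = 42
New sum = old_sum + delta = 83 + (42) = 125

Answer: 125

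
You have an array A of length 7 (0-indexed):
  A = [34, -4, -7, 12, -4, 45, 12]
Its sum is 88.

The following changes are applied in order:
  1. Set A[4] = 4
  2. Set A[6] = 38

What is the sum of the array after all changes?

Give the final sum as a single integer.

Initial sum: 88
Change 1: A[4] -4 -> 4, delta = 8, sum = 96
Change 2: A[6] 12 -> 38, delta = 26, sum = 122

Answer: 122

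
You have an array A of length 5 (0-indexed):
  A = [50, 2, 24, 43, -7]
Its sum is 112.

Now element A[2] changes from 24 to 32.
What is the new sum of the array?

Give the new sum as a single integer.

Answer: 120

Derivation:
Old value at index 2: 24
New value at index 2: 32
Delta = 32 - 24 = 8
New sum = old_sum + delta = 112 + (8) = 120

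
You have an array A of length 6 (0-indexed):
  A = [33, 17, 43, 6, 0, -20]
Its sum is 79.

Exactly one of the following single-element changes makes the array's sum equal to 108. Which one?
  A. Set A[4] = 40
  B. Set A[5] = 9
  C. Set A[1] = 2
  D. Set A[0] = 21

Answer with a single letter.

Option A: A[4] 0->40, delta=40, new_sum=79+(40)=119
Option B: A[5] -20->9, delta=29, new_sum=79+(29)=108 <-- matches target
Option C: A[1] 17->2, delta=-15, new_sum=79+(-15)=64
Option D: A[0] 33->21, delta=-12, new_sum=79+(-12)=67

Answer: B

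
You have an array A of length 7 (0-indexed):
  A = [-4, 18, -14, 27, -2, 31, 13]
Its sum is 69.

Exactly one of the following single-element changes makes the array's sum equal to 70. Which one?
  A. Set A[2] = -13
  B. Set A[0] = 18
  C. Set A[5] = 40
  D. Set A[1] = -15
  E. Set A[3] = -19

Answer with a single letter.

Answer: A

Derivation:
Option A: A[2] -14->-13, delta=1, new_sum=69+(1)=70 <-- matches target
Option B: A[0] -4->18, delta=22, new_sum=69+(22)=91
Option C: A[5] 31->40, delta=9, new_sum=69+(9)=78
Option D: A[1] 18->-15, delta=-33, new_sum=69+(-33)=36
Option E: A[3] 27->-19, delta=-46, new_sum=69+(-46)=23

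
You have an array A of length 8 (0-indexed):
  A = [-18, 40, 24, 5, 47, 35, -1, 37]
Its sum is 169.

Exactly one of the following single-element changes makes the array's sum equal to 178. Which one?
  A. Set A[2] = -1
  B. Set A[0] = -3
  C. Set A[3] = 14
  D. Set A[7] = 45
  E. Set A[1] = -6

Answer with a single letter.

Option A: A[2] 24->-1, delta=-25, new_sum=169+(-25)=144
Option B: A[0] -18->-3, delta=15, new_sum=169+(15)=184
Option C: A[3] 5->14, delta=9, new_sum=169+(9)=178 <-- matches target
Option D: A[7] 37->45, delta=8, new_sum=169+(8)=177
Option E: A[1] 40->-6, delta=-46, new_sum=169+(-46)=123

Answer: C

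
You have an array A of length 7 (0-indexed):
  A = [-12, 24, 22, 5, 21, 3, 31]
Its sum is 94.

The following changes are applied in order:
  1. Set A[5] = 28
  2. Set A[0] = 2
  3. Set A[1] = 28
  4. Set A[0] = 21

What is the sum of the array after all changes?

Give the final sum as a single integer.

Answer: 156

Derivation:
Initial sum: 94
Change 1: A[5] 3 -> 28, delta = 25, sum = 119
Change 2: A[0] -12 -> 2, delta = 14, sum = 133
Change 3: A[1] 24 -> 28, delta = 4, sum = 137
Change 4: A[0] 2 -> 21, delta = 19, sum = 156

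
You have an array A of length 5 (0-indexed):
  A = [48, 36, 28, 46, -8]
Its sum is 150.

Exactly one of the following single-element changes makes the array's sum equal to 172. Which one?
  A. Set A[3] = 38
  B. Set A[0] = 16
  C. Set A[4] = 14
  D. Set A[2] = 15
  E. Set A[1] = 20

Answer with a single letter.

Option A: A[3] 46->38, delta=-8, new_sum=150+(-8)=142
Option B: A[0] 48->16, delta=-32, new_sum=150+(-32)=118
Option C: A[4] -8->14, delta=22, new_sum=150+(22)=172 <-- matches target
Option D: A[2] 28->15, delta=-13, new_sum=150+(-13)=137
Option E: A[1] 36->20, delta=-16, new_sum=150+(-16)=134

Answer: C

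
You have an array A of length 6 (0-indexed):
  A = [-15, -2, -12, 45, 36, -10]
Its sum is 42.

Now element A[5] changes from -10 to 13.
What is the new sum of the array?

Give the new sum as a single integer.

Old value at index 5: -10
New value at index 5: 13
Delta = 13 - -10 = 23
New sum = old_sum + delta = 42 + (23) = 65

Answer: 65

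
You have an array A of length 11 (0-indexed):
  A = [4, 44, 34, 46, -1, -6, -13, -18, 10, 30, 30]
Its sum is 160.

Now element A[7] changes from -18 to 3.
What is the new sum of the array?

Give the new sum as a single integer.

Answer: 181

Derivation:
Old value at index 7: -18
New value at index 7: 3
Delta = 3 - -18 = 21
New sum = old_sum + delta = 160 + (21) = 181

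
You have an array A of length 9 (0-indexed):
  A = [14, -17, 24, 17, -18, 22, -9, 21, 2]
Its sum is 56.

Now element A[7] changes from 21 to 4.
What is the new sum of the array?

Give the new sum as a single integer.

Answer: 39

Derivation:
Old value at index 7: 21
New value at index 7: 4
Delta = 4 - 21 = -17
New sum = old_sum + delta = 56 + (-17) = 39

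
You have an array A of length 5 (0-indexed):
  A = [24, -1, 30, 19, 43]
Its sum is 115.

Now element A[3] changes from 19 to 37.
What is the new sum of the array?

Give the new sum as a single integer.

Answer: 133

Derivation:
Old value at index 3: 19
New value at index 3: 37
Delta = 37 - 19 = 18
New sum = old_sum + delta = 115 + (18) = 133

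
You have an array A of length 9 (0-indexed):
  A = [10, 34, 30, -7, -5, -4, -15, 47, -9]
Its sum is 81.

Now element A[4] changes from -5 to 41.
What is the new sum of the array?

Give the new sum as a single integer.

Old value at index 4: -5
New value at index 4: 41
Delta = 41 - -5 = 46
New sum = old_sum + delta = 81 + (46) = 127

Answer: 127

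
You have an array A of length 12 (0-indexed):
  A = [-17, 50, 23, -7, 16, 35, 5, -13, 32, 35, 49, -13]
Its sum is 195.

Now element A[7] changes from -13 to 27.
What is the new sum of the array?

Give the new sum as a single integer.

Answer: 235

Derivation:
Old value at index 7: -13
New value at index 7: 27
Delta = 27 - -13 = 40
New sum = old_sum + delta = 195 + (40) = 235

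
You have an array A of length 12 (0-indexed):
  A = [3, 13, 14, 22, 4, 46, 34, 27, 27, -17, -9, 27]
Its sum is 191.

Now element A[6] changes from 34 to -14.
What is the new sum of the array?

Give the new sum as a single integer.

Old value at index 6: 34
New value at index 6: -14
Delta = -14 - 34 = -48
New sum = old_sum + delta = 191 + (-48) = 143

Answer: 143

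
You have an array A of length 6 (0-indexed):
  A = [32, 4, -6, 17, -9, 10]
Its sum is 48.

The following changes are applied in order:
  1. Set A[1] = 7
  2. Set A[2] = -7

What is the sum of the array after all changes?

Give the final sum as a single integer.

Initial sum: 48
Change 1: A[1] 4 -> 7, delta = 3, sum = 51
Change 2: A[2] -6 -> -7, delta = -1, sum = 50

Answer: 50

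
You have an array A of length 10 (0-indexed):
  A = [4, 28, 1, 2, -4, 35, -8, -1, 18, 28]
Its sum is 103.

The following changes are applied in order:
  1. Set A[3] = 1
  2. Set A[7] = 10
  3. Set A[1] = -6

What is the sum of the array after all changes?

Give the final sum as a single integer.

Initial sum: 103
Change 1: A[3] 2 -> 1, delta = -1, sum = 102
Change 2: A[7] -1 -> 10, delta = 11, sum = 113
Change 3: A[1] 28 -> -6, delta = -34, sum = 79

Answer: 79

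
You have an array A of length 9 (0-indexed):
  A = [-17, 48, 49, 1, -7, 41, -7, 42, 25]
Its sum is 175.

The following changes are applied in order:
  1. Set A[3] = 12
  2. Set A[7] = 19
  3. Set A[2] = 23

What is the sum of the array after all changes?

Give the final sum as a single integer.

Initial sum: 175
Change 1: A[3] 1 -> 12, delta = 11, sum = 186
Change 2: A[7] 42 -> 19, delta = -23, sum = 163
Change 3: A[2] 49 -> 23, delta = -26, sum = 137

Answer: 137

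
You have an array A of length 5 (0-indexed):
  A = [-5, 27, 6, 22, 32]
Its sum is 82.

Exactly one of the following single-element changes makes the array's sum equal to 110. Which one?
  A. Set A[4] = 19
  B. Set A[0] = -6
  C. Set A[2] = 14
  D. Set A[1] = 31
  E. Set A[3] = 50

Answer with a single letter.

Option A: A[4] 32->19, delta=-13, new_sum=82+(-13)=69
Option B: A[0] -5->-6, delta=-1, new_sum=82+(-1)=81
Option C: A[2] 6->14, delta=8, new_sum=82+(8)=90
Option D: A[1] 27->31, delta=4, new_sum=82+(4)=86
Option E: A[3] 22->50, delta=28, new_sum=82+(28)=110 <-- matches target

Answer: E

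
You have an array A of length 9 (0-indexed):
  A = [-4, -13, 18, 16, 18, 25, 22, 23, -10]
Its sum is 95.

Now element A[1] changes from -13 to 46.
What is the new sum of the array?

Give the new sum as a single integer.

Answer: 154

Derivation:
Old value at index 1: -13
New value at index 1: 46
Delta = 46 - -13 = 59
New sum = old_sum + delta = 95 + (59) = 154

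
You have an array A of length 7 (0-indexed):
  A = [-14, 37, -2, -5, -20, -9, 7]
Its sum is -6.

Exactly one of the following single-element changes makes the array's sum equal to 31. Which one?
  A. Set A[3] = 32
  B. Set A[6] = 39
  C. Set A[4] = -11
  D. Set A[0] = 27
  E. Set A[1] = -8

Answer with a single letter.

Answer: A

Derivation:
Option A: A[3] -5->32, delta=37, new_sum=-6+(37)=31 <-- matches target
Option B: A[6] 7->39, delta=32, new_sum=-6+(32)=26
Option C: A[4] -20->-11, delta=9, new_sum=-6+(9)=3
Option D: A[0] -14->27, delta=41, new_sum=-6+(41)=35
Option E: A[1] 37->-8, delta=-45, new_sum=-6+(-45)=-51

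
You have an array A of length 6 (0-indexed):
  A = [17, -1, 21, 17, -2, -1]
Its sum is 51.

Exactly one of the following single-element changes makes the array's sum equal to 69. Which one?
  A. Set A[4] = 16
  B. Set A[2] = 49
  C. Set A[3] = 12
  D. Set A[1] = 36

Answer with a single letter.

Option A: A[4] -2->16, delta=18, new_sum=51+(18)=69 <-- matches target
Option B: A[2] 21->49, delta=28, new_sum=51+(28)=79
Option C: A[3] 17->12, delta=-5, new_sum=51+(-5)=46
Option D: A[1] -1->36, delta=37, new_sum=51+(37)=88

Answer: A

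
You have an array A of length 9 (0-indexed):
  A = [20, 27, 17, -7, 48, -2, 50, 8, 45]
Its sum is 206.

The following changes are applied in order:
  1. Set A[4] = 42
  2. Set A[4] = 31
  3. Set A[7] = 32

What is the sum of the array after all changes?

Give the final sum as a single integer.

Answer: 213

Derivation:
Initial sum: 206
Change 1: A[4] 48 -> 42, delta = -6, sum = 200
Change 2: A[4] 42 -> 31, delta = -11, sum = 189
Change 3: A[7] 8 -> 32, delta = 24, sum = 213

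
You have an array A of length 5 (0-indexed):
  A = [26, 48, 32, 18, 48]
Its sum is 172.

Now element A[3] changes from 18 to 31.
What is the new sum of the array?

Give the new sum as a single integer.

Old value at index 3: 18
New value at index 3: 31
Delta = 31 - 18 = 13
New sum = old_sum + delta = 172 + (13) = 185

Answer: 185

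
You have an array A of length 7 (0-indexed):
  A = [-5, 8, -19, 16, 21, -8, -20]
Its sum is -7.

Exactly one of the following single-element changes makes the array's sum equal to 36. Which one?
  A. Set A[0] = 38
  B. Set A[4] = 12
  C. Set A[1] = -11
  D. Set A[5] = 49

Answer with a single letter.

Answer: A

Derivation:
Option A: A[0] -5->38, delta=43, new_sum=-7+(43)=36 <-- matches target
Option B: A[4] 21->12, delta=-9, new_sum=-7+(-9)=-16
Option C: A[1] 8->-11, delta=-19, new_sum=-7+(-19)=-26
Option D: A[5] -8->49, delta=57, new_sum=-7+(57)=50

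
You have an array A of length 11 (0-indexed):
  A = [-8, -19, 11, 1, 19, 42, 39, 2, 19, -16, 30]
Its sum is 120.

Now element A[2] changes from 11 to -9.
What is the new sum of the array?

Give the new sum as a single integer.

Old value at index 2: 11
New value at index 2: -9
Delta = -9 - 11 = -20
New sum = old_sum + delta = 120 + (-20) = 100

Answer: 100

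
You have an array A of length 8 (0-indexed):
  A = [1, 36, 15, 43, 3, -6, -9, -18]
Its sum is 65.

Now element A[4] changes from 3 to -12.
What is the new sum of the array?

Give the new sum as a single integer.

Old value at index 4: 3
New value at index 4: -12
Delta = -12 - 3 = -15
New sum = old_sum + delta = 65 + (-15) = 50

Answer: 50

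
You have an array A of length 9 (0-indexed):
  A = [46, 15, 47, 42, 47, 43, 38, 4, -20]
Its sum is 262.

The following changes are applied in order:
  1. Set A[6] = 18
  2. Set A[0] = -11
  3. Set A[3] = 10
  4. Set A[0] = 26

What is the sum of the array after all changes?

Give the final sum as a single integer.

Initial sum: 262
Change 1: A[6] 38 -> 18, delta = -20, sum = 242
Change 2: A[0] 46 -> -11, delta = -57, sum = 185
Change 3: A[3] 42 -> 10, delta = -32, sum = 153
Change 4: A[0] -11 -> 26, delta = 37, sum = 190

Answer: 190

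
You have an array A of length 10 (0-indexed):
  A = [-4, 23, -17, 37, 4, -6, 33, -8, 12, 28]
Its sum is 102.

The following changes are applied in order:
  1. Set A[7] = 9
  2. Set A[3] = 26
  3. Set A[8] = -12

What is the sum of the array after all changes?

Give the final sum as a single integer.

Answer: 84

Derivation:
Initial sum: 102
Change 1: A[7] -8 -> 9, delta = 17, sum = 119
Change 2: A[3] 37 -> 26, delta = -11, sum = 108
Change 3: A[8] 12 -> -12, delta = -24, sum = 84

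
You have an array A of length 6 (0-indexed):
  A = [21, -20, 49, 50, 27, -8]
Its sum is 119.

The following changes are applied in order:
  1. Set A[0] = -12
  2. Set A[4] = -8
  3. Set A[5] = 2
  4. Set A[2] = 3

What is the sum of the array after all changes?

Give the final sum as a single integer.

Initial sum: 119
Change 1: A[0] 21 -> -12, delta = -33, sum = 86
Change 2: A[4] 27 -> -8, delta = -35, sum = 51
Change 3: A[5] -8 -> 2, delta = 10, sum = 61
Change 4: A[2] 49 -> 3, delta = -46, sum = 15

Answer: 15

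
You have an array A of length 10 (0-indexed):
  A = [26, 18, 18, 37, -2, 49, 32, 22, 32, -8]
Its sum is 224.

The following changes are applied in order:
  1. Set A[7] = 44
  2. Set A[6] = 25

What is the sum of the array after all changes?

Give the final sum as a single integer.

Initial sum: 224
Change 1: A[7] 22 -> 44, delta = 22, sum = 246
Change 2: A[6] 32 -> 25, delta = -7, sum = 239

Answer: 239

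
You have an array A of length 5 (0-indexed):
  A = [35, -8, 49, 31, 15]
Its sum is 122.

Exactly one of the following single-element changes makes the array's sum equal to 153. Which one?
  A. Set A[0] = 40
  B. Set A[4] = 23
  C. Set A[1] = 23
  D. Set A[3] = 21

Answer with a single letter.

Answer: C

Derivation:
Option A: A[0] 35->40, delta=5, new_sum=122+(5)=127
Option B: A[4] 15->23, delta=8, new_sum=122+(8)=130
Option C: A[1] -8->23, delta=31, new_sum=122+(31)=153 <-- matches target
Option D: A[3] 31->21, delta=-10, new_sum=122+(-10)=112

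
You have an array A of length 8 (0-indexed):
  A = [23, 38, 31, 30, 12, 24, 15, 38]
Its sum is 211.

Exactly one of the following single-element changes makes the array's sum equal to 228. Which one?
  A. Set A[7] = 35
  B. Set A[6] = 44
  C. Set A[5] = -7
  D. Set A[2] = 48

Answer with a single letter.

Answer: D

Derivation:
Option A: A[7] 38->35, delta=-3, new_sum=211+(-3)=208
Option B: A[6] 15->44, delta=29, new_sum=211+(29)=240
Option C: A[5] 24->-7, delta=-31, new_sum=211+(-31)=180
Option D: A[2] 31->48, delta=17, new_sum=211+(17)=228 <-- matches target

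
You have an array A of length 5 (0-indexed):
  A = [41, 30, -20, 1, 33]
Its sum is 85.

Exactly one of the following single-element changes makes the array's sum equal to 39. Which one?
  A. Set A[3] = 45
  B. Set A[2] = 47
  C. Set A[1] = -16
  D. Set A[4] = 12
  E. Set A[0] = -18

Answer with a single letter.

Answer: C

Derivation:
Option A: A[3] 1->45, delta=44, new_sum=85+(44)=129
Option B: A[2] -20->47, delta=67, new_sum=85+(67)=152
Option C: A[1] 30->-16, delta=-46, new_sum=85+(-46)=39 <-- matches target
Option D: A[4] 33->12, delta=-21, new_sum=85+(-21)=64
Option E: A[0] 41->-18, delta=-59, new_sum=85+(-59)=26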